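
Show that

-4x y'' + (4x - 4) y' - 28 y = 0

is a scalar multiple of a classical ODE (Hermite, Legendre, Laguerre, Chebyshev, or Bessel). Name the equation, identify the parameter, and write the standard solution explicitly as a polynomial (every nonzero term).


All three coefficients share the factor -4; dividing through by -4 gives  x y'' + (1 - x) y' + 7 y = 0.
This matches the Laguerre equation x y'' + (1 - x) y' + n y = 0 with n = 7; the polynomial solution is L_7(x).
With y = sum_k a_k x^k, matching x^k gives (k+1)k a_{k+1} + (k+1) a_{k+1} - k a_k + n a_k = 0, i.e. (k+1)^2 a_{k+1} = (k - n) a_k = (k - 7) a_k. The right side vanishes at k = 7, so the series terminates at degree 7.
Standard normalization L_n(0) = 1 gives a_0 = 1. Work upward with a_{k+1} = (k - 7) a_k / (k+1)^2:
  a_1 = (0 - 7)(1) / 1^2 = -7/1 = -7
  a_2 = (1 - 7)(-7) / 2^2 = 42/4 = 21/2
  a_3 = (2 - 7)(21/2) / 3^2 = (-105/2)/9 = -35/6
  a_4 = (3 - 7)(-35/6) / 4^2 = (70/3)/16 = 35/24
  a_5 = (4 - 7)(35/24) / 5^2 = (-35/8)/25 = -7/40
  a_6 = (5 - 7)(-7/40) / 6^2 = (7/20)/36 = 7/720
  a_7 = (6 - 7)(7/720) / 7^2 = (-7/720)/49 = -1/5040
Hence L_7(x) = -x^7/5040 + 7 x^6/720 - 7 x^5/40 + 35 x^4/24 - 35 x^3/6 + 21 x^2/2 - 7 x + 1.

L_7(x); series = -x^7/5040 + 7 x^6/720 - 7 x^5/40 + 35 x^4/24 - 35 x^3/6 + 21 x^2/2 - 7 x + 1


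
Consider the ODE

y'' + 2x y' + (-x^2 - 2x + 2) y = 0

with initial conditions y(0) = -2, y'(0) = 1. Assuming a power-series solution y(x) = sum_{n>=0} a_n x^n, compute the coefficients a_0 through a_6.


Ansatz: y(x) = sum_{n>=0} a_n x^n, so y'(x) = sum_{n>=1} n a_n x^(n-1) and y''(x) = sum_{n>=2} n(n-1) a_n x^(n-2).
Substitute into P(x) y'' + Q(x) y' + R(x) y = 0 with P(x) = 1, Q(x) = 2x, R(x) = -x^2 - 2x + 2, and match powers of x.
Initial conditions: a_0 = -2, a_1 = 1.
Setting the coefficient of each power of x to zero and solving order by order (substituting the coefficients already found):
  x^0: 2 a_2 + 2 a_0 = 0  ->  2 a_2 = -2 a_0 = 4  ->  a_2 = 2
  x^1: 6 a_3 + 4 a_1 - 2 a_0 = 0  ->  6 a_3 = -4 a_1 + 2 a_0 = -8  ->  a_3 = -4/3
  x^2: 12 a_4 + 6 a_2 - 2 a_1 - a_0 = 0  ->  12 a_4 = -6 a_2 + 2 a_1 + a_0 = -12  ->  a_4 = -1
  x^3: 20 a_5 + 8 a_3 - 2 a_2 - a_1 = 0  ->  20 a_5 = -8 a_3 + 2 a_2 + a_1 = 47/3  ->  a_5 = 47/60
  x^4: 30 a_6 + 10 a_4 - 2 a_3 - a_2 = 0  ->  30 a_6 = -10 a_4 + 2 a_3 + a_2 = 28/3  ->  a_6 = 14/45
Truncated series: y(x) = -2 + x + 2 x^2 - (4/3) x^3 - x^4 + (47/60) x^5 + (14/45) x^6 + O(x^7).

a_0 = -2; a_1 = 1; a_2 = 2; a_3 = -4/3; a_4 = -1; a_5 = 47/60; a_6 = 14/45


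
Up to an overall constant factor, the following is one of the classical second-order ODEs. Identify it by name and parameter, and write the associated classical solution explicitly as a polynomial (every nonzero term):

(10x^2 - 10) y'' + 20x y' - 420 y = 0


All three coefficients share the factor -10; dividing through by -10 gives  (1 - x^2) y'' - 2x y' + 42 y = 0.
This matches the Legendre equation (1 - x^2) y'' - 2x y' + n(n+1) y = 0 (note the -2x y' term) with n(n+1) = 42, so n = 6; the polynomial solution is P_6(x).
With y = sum_k a_k x^k, matching x^k gives (k+2)(k+1) a_{k+2} = [k(k+1) - n(n+1)] a_k = (k - 6)(k + 7) a_k. The right side vanishes at k = 6, so the series with the parity of 6 terminates at degree 6.
Standard normalization (P_n(1) = 1): leading coefficient (2n)!/(2^n (n!)^2) = 479001600/(64*518400) = 231/16, so a_6 = 231/16. Work downward with a_k = (k+1)(k+2) a_{k+2} / ((k - 6)(k + 7)):
  a_4 = (5)(6)(231/16) / ((4 - 6)(4 + 7)) = (3465/8)/(-22) = -315/16
  a_2 = (3)(4)(-315/16) / ((2 - 6)(2 + 7)) = (-945/4)/(-36) = 105/16
  a_0 = (1)(2)(105/16) / ((0 - 6)(0 + 7)) = (105/8)/(-42) = -5/16
Hence P_6(x) = 231 x^6/16 - 315 x^4/16 + 105 x^2/16 - 5/16.

P_6(x); series = 231 x^6/16 - 315 x^4/16 + 105 x^2/16 - 5/16


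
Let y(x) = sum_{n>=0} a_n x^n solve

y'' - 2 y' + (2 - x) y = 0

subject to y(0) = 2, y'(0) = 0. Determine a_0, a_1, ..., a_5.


Ansatz: y(x) = sum_{n>=0} a_n x^n, so y'(x) = sum_{n>=1} n a_n x^(n-1) and y''(x) = sum_{n>=2} n(n-1) a_n x^(n-2).
Substitute into P(x) y'' + Q(x) y' + R(x) y = 0 with P(x) = 1, Q(x) = -2, R(x) = 2 - x, and match powers of x.
Initial conditions: a_0 = 2, a_1 = 0.
Setting the coefficient of each power of x to zero and solving order by order (substituting the coefficients already found):
  x^0: 2 a_2 - 2 a_1 + 2 a_0 = 0  ->  2 a_2 = 2 a_1 - 2 a_0 = -4  ->  a_2 = -2
  x^1: 6 a_3 - 4 a_2 + 2 a_1 - a_0 = 0  ->  6 a_3 = 4 a_2 - 2 a_1 + a_0 = -6  ->  a_3 = -1
  x^2: 12 a_4 - 6 a_3 + 2 a_2 - a_1 = 0  ->  12 a_4 = 6 a_3 - 2 a_2 + a_1 = -2  ->  a_4 = -1/6
  x^3: 20 a_5 - 8 a_4 + 2 a_3 - a_2 = 0  ->  20 a_5 = 8 a_4 - 2 a_3 + a_2 = -4/3  ->  a_5 = -1/15
Truncated series: y(x) = 2 - 2 x^2 - x^3 - (1/6) x^4 - (1/15) x^5 + O(x^6).

a_0 = 2; a_1 = 0; a_2 = -2; a_3 = -1; a_4 = -1/6; a_5 = -1/15


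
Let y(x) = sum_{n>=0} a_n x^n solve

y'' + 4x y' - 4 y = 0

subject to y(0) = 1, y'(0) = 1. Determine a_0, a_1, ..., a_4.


Ansatz: y(x) = sum_{n>=0} a_n x^n, so y'(x) = sum_{n>=1} n a_n x^(n-1) and y''(x) = sum_{n>=2} n(n-1) a_n x^(n-2).
Substitute into P(x) y'' + Q(x) y' + R(x) y = 0 with P(x) = 1, Q(x) = 4x, R(x) = -4, and match powers of x.
Initial conditions: a_0 = 1, a_1 = 1.
Setting the coefficient of each power of x to zero and solving order by order (substituting the coefficients already found):
  x^0: 2 a_2 - 4 a_0 = 0  ->  2 a_2 = 4 a_0 = 4  ->  a_2 = 2
  x^1: 6 a_3 = 0  ->  a_3 = 0
  x^2: 12 a_4 + 4 a_2 = 0  ->  12 a_4 = -4 a_2 = -8  ->  a_4 = -2/3
Truncated series: y(x) = 1 + x + 2 x^2 - (2/3) x^4 + O(x^5).

a_0 = 1; a_1 = 1; a_2 = 2; a_3 = 0; a_4 = -2/3


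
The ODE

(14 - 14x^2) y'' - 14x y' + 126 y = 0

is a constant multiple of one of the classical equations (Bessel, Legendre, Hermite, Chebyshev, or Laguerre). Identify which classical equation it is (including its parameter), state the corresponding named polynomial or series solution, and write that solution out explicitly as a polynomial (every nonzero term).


All three coefficients share the factor 14; dividing through by 14 gives  (1 - x^2) y'' - x y' + 9 y = 0.
This matches the Chebyshev equation (1 - x^2) y'' - x y' + n^2 y = 0 (note the -x y' term, not -2x y') with n^2 = 9, so n = 3; the polynomial solution is T_3(x).
With y = sum_k a_k x^k, matching x^k gives (k+2)(k+1) a_{k+2} = (k^2 - n^2) a_k = (k - 3)(k + 3) a_k. The right side vanishes at k = 3, so the series with the parity of 3 terminates at degree 3.
Standard normalization: leading coefficient of T_n is 2^(n-1), so a_3 = 2^2 = 4. Work downward with a_k = (k+1)(k+2) a_{k+2} / ((k - 3)(k + 3)):
  a_1 = (2)(3)(4) / ((1 - 3)(1 + 3)) = 24/(-8) = -3
Hence T_3(x) = 4 x^3 - 3 x.

T_3(x); series = 4 x^3 - 3 x


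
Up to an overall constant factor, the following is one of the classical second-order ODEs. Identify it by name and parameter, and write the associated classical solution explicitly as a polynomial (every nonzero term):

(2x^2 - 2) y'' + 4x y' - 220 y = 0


All three coefficients share the factor -2; dividing through by -2 gives  (1 - x^2) y'' - 2x y' + 110 y = 0.
This matches the Legendre equation (1 - x^2) y'' - 2x y' + n(n+1) y = 0 (note the -2x y' term) with n(n+1) = 110, so n = 10; the polynomial solution is P_10(x).
With y = sum_k a_k x^k, matching x^k gives (k+2)(k+1) a_{k+2} = [k(k+1) - n(n+1)] a_k = (k - 10)(k + 11) a_k. The right side vanishes at k = 10, so the series with the parity of 10 terminates at degree 10.
Standard normalization (P_n(1) = 1): leading coefficient (2n)!/(2^n (n!)^2) = 2432902008176640000/(1024*13168189440000) = 46189/256, so a_10 = 46189/256. Work downward with a_k = (k+1)(k+2) a_{k+2} / ((k - 10)(k + 11)):
  a_8 = (9)(10)(46189/256) / ((8 - 10)(8 + 11)) = (2078505/128)/(-38) = -109395/256
  a_6 = (7)(8)(-109395/256) / ((6 - 10)(6 + 11)) = (-765765/32)/(-68) = 45045/128
  a_4 = (5)(6)(45045/128) / ((4 - 10)(4 + 11)) = (675675/64)/(-90) = -15015/128
  a_2 = (3)(4)(-15015/128) / ((2 - 10)(2 + 11)) = (-45045/32)/(-104) = 3465/256
  a_0 = (1)(2)(3465/256) / ((0 - 10)(0 + 11)) = (3465/128)/(-110) = -63/256
Hence P_10(x) = 46189 x^10/256 - 109395 x^8/256 + 45045 x^6/128 - 15015 x^4/128 + 3465 x^2/256 - 63/256.

P_10(x); series = 46189 x^10/256 - 109395 x^8/256 + 45045 x^6/128 - 15015 x^4/128 + 3465 x^2/256 - 63/256


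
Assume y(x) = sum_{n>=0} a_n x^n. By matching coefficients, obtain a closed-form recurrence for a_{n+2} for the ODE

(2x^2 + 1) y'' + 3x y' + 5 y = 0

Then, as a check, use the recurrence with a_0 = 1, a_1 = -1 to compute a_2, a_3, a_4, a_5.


Substitute y = sum_n a_n x^n.
(1 + 2 x^2) y'' contributes (n+2)(n+1) a_{n+2} + 2 n(n-1) a_n at x^n.
3 x y'(x) contributes 3 n a_n at x^n.
5 y(x) contributes 5 a_n at x^n.
Matching x^n: (n+2)(n+1) a_{n+2} + (2 n(n-1) + 3 n + 5) a_n = 0.
Thus a_{n+2} = (-2 n(n-1) - 3 n - 5) / ((n+1)(n+2)) * a_n.

Check with a_0 = 1, a_1 = -1 (apply the recurrence for n = 0, 1, 2, 3): a_0 = 1, a_1 = -1, a_2 = -5/2, a_3 = 4/3, a_4 = 25/8, a_5 = -26/15.

a_(n+2) = (-2 n(n-1) - 3 n - 5) / ((n+1)(n+2)) * a_n; check: a_0 = 1, a_1 = -1, a_2 = -5/2, a_3 = 4/3, a_4 = 25/8, a_5 = -26/15


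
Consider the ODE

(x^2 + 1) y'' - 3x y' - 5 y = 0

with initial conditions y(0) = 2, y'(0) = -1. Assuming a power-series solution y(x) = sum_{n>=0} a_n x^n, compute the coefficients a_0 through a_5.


Ansatz: y(x) = sum_{n>=0} a_n x^n, so y'(x) = sum_{n>=1} n a_n x^(n-1) and y''(x) = sum_{n>=2} n(n-1) a_n x^(n-2).
Substitute into P(x) y'' + Q(x) y' + R(x) y = 0 with P(x) = x^2 + 1, Q(x) = -3x, R(x) = -5, and match powers of x.
Initial conditions: a_0 = 2, a_1 = -1.
Setting the coefficient of each power of x to zero and solving order by order (substituting the coefficients already found):
  x^0: 2 a_2 - 5 a_0 = 0  ->  2 a_2 = 5 a_0 = 10  ->  a_2 = 5
  x^1: 6 a_3 - 8 a_1 = 0  ->  6 a_3 = 8 a_1 = -8  ->  a_3 = -4/3
  x^2: 12 a_4 - 9 a_2 = 0  ->  12 a_4 = 9 a_2 = 45  ->  a_4 = 15/4
  x^3: 20 a_5 - 8 a_3 = 0  ->  20 a_5 = 8 a_3 = -32/3  ->  a_5 = -8/15
Truncated series: y(x) = 2 - x + 5 x^2 - (4/3) x^3 + (15/4) x^4 - (8/15) x^5 + O(x^6).

a_0 = 2; a_1 = -1; a_2 = 5; a_3 = -4/3; a_4 = 15/4; a_5 = -8/15


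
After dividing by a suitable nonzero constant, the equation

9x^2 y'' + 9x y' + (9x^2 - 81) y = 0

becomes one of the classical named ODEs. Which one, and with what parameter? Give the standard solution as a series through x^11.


All three coefficients share the factor 9; dividing through by 9 gives  x^2 y'' + x y' + (x^2 - 9) y = 0.
This matches the Bessel equation x^2 y'' + x y' + (x^2 - nu^2) y = 0 with nu^2 = 9, so nu = 3; the solution bounded at x = 0 is J_3(x).
Frobenius at x = 0: indicial roots ±nu; for r = nu the recurrence k(k + 2nu) c_k = -c_{k-2} gives the standard series J_nu(x) = sum_{k>=0} (-1)^k / (k! (k+nu)!) (x/2)^(2k+nu). Evaluate the first 5 terms:
  k = 0: (-1)^0 / (0! * 3! * 2^3) x^3 = 1/(1*6*8) x^3 = (1/48) x^3
  k = 1: (-1)^1 / (1! * 4! * 2^5) x^5 = -1/(1*24*32) x^5 = (-1/768) x^5
  k = 2: (-1)^2 / (2! * 5! * 2^7) x^7 = 1/(2*120*128) x^7 = (1/30720) x^7
  k = 3: (-1)^3 / (3! * 6! * 2^9) x^9 = -1/(6*720*512) x^9 = (-1/2211840) x^9
  k = 4: (-1)^4 / (4! * 7! * 2^11) x^11 = 1/(24*5040*2048) x^11 = (1/247726080) x^11
Hence J_3(x) = x^11/247726080 - x^9/2211840 + x^7/30720 - x^5/768 + x^3/48 + ....

J_3(x); series = x^11/247726080 - x^9/2211840 + x^7/30720 - x^5/768 + x^3/48


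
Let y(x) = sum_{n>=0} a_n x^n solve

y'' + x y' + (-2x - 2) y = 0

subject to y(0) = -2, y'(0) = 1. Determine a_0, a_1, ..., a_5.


Ansatz: y(x) = sum_{n>=0} a_n x^n, so y'(x) = sum_{n>=1} n a_n x^(n-1) and y''(x) = sum_{n>=2} n(n-1) a_n x^(n-2).
Substitute into P(x) y'' + Q(x) y' + R(x) y = 0 with P(x) = 1, Q(x) = x, R(x) = -2x - 2, and match powers of x.
Initial conditions: a_0 = -2, a_1 = 1.
Setting the coefficient of each power of x to zero and solving order by order (substituting the coefficients already found):
  x^0: 2 a_2 - 2 a_0 = 0  ->  2 a_2 = 2 a_0 = -4  ->  a_2 = -2
  x^1: 6 a_3 - a_1 - 2 a_0 = 0  ->  6 a_3 = a_1 + 2 a_0 = -3  ->  a_3 = -1/2
  x^2: 12 a_4 - 2 a_1 = 0  ->  12 a_4 = 2 a_1 = 2  ->  a_4 = 1/6
  x^3: 20 a_5 + a_3 - 2 a_2 = 0  ->  20 a_5 = -a_3 + 2 a_2 = -7/2  ->  a_5 = -7/40
Truncated series: y(x) = -2 + x - 2 x^2 - (1/2) x^3 + (1/6) x^4 - (7/40) x^5 + O(x^6).

a_0 = -2; a_1 = 1; a_2 = -2; a_3 = -1/2; a_4 = 1/6; a_5 = -7/40


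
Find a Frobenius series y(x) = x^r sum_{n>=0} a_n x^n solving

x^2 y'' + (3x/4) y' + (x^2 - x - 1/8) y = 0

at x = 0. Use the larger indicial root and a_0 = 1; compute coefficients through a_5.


Write in Frobenius form y'' + (p(x)/x) y' + (q(x)/x^2) y = 0:
  p(x) = 3/4,  q(x) = x^2 - x - 1/8.
Indicial equation: r(r-1) + (3/4) r + (-1/8) = 0 -> roots r_1 = 1/2, r_2 = -1/4.
Take r = r_1 = 1/2. Let y(x) = x^r sum_{n>=0} a_n x^n with a_0 = 1.
Substitute y = x^r sum a_n x^n and match x^{r+n}. The recurrence is
  D(n) a_n - 1 a_{n-1} + 1 a_{n-2} = 0,  where D(n) = (r+n)(r+n-1) + (3/4)(r+n) + (-1/8).
  a_n = [1 a_{n-1} - 1 a_{n-2}] / D(n).
Since the indicial polynomial factors as (r - r_1)(r - r_2), D(n) = (r_1 + n - r_1)(r_1 + n - r_2) = n(n + 3/4).
Evaluating step by step (a_0 = 1):
  n = 1: D(1) = 1(1 + 3/4) = 7/4; numerator = 1(1) = 1; a_1 = (1)/(7/4) = 4/7
  n = 2: D(2) = 2(2 + 3/4) = 11/2; numerator = 1(4/7) - 1(1) = -3/7; a_2 = (-3/7)/(11/2) = -6/77
  n = 3: D(3) = 3(3 + 3/4) = 45/4; numerator = 1(-6/77) - 1(4/7) = -50/77; a_3 = (-50/77)/(45/4) = -40/693
  n = 4: D(4) = 4(4 + 3/4) = 19; numerator = 1(-40/693) - 1(-6/77) = 2/99; a_4 = (2/99)/(19) = 2/1881
  n = 5: D(5) = 5(5 + 3/4) = 115/4; numerator = 1(2/1881) - 1(-40/693) = 86/1463; a_5 = (86/1463)/(115/4) = 344/168245

r = 1/2; a_0 = 1; a_1 = 4/7; a_2 = -6/77; a_3 = -40/693; a_4 = 2/1881; a_5 = 344/168245


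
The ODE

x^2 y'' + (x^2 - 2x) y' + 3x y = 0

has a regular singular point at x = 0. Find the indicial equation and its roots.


Divide by x^2 to reach normal form y'' + P_1(x) y' + P_2(x) y = 0 with P_1(x) = 1 - 2/x and P_2(x) = 3/x.
x = 0 is a singular point because the y'-coefficient 1 - 2/x has a pole at x = 0 and the y-coefficient 3/x has a pole at x = 0.
It is a regular singular point because x P_1(x) = p(x) = x - 2 and x^2 P_2(x) = q(x) = 3x are polynomials, hence analytic at x = 0.
p(0) = -2,  q(0) = 0.
Indicial equation: r(r-1) + p(0) r + q(0) = 0, i.e. r^2 + (p(0) - 1) r + q(0) = 0, i.e. r^2 - 3 r = 0.
Discriminant: (-3)^2 - 4(0) = 9, so r = (3 ± 3)/2.
Solving: r_1 = 3, r_2 = 0.

indicial: r^2 - 3 r = 0; roots r_1 = 3, r_2 = 0


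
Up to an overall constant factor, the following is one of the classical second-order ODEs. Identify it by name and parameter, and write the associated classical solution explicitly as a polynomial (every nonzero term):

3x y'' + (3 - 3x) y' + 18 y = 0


All three coefficients share the factor 3; dividing through by 3 gives  x y'' + (1 - x) y' + 6 y = 0.
This matches the Laguerre equation x y'' + (1 - x) y' + n y = 0 with n = 6; the polynomial solution is L_6(x).
With y = sum_k a_k x^k, matching x^k gives (k+1)k a_{k+1} + (k+1) a_{k+1} - k a_k + n a_k = 0, i.e. (k+1)^2 a_{k+1} = (k - n) a_k = (k - 6) a_k. The right side vanishes at k = 6, so the series terminates at degree 6.
Standard normalization L_n(0) = 1 gives a_0 = 1. Work upward with a_{k+1} = (k - 6) a_k / (k+1)^2:
  a_1 = (0 - 6)(1) / 1^2 = -6/1 = -6
  a_2 = (1 - 6)(-6) / 2^2 = 30/4 = 15/2
  a_3 = (2 - 6)(15/2) / 3^2 = -30/9 = -10/3
  a_4 = (3 - 6)(-10/3) / 4^2 = 10/16 = 5/8
  a_5 = (4 - 6)(5/8) / 5^2 = (-5/4)/25 = -1/20
  a_6 = (5 - 6)(-1/20) / 6^2 = (1/20)/36 = 1/720
Hence L_6(x) = x^6/720 - x^5/20 + 5 x^4/8 - 10 x^3/3 + 15 x^2/2 - 6 x + 1.

L_6(x); series = x^6/720 - x^5/20 + 5 x^4/8 - 10 x^3/3 + 15 x^2/2 - 6 x + 1


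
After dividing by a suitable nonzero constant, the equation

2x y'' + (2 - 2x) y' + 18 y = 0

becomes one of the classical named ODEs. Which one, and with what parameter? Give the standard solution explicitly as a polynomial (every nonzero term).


All three coefficients share the factor 2; dividing through by 2 gives  x y'' + (1 - x) y' + 9 y = 0.
This matches the Laguerre equation x y'' + (1 - x) y' + n y = 0 with n = 9; the polynomial solution is L_9(x).
With y = sum_k a_k x^k, matching x^k gives (k+1)k a_{k+1} + (k+1) a_{k+1} - k a_k + n a_k = 0, i.e. (k+1)^2 a_{k+1} = (k - n) a_k = (k - 9) a_k. The right side vanishes at k = 9, so the series terminates at degree 9.
Standard normalization L_n(0) = 1 gives a_0 = 1. Work upward with a_{k+1} = (k - 9) a_k / (k+1)^2:
  a_1 = (0 - 9)(1) / 1^2 = -9/1 = -9
  a_2 = (1 - 9)(-9) / 2^2 = 72/4 = 18
  a_3 = (2 - 9)(18) / 3^2 = -126/9 = -14
  a_4 = (3 - 9)(-14) / 4^2 = 84/16 = 21/4
  a_5 = (4 - 9)(21/4) / 5^2 = (-105/4)/25 = -21/20
  a_6 = (5 - 9)(-21/20) / 6^2 = (21/5)/36 = 7/60
  a_7 = (6 - 9)(7/60) / 7^2 = (-7/20)/49 = -1/140
  a_8 = (7 - 9)(-1/140) / 8^2 = (1/70)/64 = 1/4480
  a_9 = (8 - 9)(1/4480) / 9^2 = (-1/4480)/81 = -1/362880
Hence L_9(x) = -x^9/362880 + x^8/4480 - x^7/140 + 7 x^6/60 - 21 x^5/20 + 21 x^4/4 - 14 x^3 + 18 x^2 - 9 x + 1.

L_9(x); series = -x^9/362880 + x^8/4480 - x^7/140 + 7 x^6/60 - 21 x^5/20 + 21 x^4/4 - 14 x^3 + 18 x^2 - 9 x + 1


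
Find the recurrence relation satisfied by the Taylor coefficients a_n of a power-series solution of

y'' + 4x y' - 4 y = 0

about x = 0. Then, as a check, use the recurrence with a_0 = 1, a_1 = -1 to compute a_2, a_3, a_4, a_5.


Substitute y = sum_n a_n x^n.
y''(x) has coefficient (n+2)(n+1) a_{n+2} at x^n;
4 x y'(x) has coefficient 4 n a_n at x^n (shift);
-4 y(x) has coefficient -4 a_n at x^n.
Matching x^n: (n+2)(n+1) a_{n+2} + (4n - 4) a_n = 0.
Thus a_{n+2} = (-4n + 4) / ((n+1)(n+2)) * a_n.

Check with a_0 = 1, a_1 = -1 (apply the recurrence for n = 0, 1, 2, 3): a_0 = 1, a_1 = -1, a_2 = 2, a_3 = 0, a_4 = -2/3, a_5 = 0.

a_(n+2) = (-4n + 4) / ((n+1)(n+2)) * a_n; check: a_0 = 1, a_1 = -1, a_2 = 2, a_3 = 0, a_4 = -2/3, a_5 = 0


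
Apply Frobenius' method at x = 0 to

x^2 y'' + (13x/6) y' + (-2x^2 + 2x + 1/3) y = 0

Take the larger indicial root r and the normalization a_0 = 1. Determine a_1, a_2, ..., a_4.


Write in Frobenius form y'' + (p(x)/x) y' + (q(x)/x^2) y = 0:
  p(x) = 13/6,  q(x) = -2x^2 + 2x + 1/3.
Indicial equation: r(r-1) + (13/6) r + (1/3) = 0 -> roots r_1 = -1/2, r_2 = -2/3.
Take r = r_1 = -1/2. Let y(x) = x^r sum_{n>=0} a_n x^n with a_0 = 1.
Substitute y = x^r sum a_n x^n and match x^{r+n}. The recurrence is
  D(n) a_n + 2 a_{n-1} - 2 a_{n-2} = 0,  where D(n) = (r+n)(r+n-1) + (13/6)(r+n) + (1/3).
  a_n = [-2 a_{n-1} + 2 a_{n-2}] / D(n).
Since the indicial polynomial factors as (r - r_1)(r - r_2), D(n) = (r_1 + n - r_1)(r_1 + n - r_2) = n(n + 1/6).
Evaluating step by step (a_0 = 1):
  n = 1: D(1) = 1(1 + 1/6) = 7/6; numerator = -2(1) = -2; a_1 = (-2)/(7/6) = -12/7
  n = 2: D(2) = 2(2 + 1/6) = 13/3; numerator = -2(-12/7) + 2(1) = 38/7; a_2 = (38/7)/(13/3) = 114/91
  n = 3: D(3) = 3(3 + 1/6) = 19/2; numerator = -2(114/91) + 2(-12/7) = -540/91; a_3 = (-540/91)/(19/2) = -1080/1729
  n = 4: D(4) = 4(4 + 1/6) = 50/3; numerator = -2(-1080/1729) + 2(114/91) = 6492/1729; a_4 = (6492/1729)/(50/3) = 9738/43225

r = -1/2; a_0 = 1; a_1 = -12/7; a_2 = 114/91; a_3 = -1080/1729; a_4 = 9738/43225


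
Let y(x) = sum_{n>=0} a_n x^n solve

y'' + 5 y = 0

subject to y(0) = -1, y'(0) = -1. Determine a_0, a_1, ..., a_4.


Ansatz: y(x) = sum_{n>=0} a_n x^n, so y'(x) = sum_{n>=1} n a_n x^(n-1) and y''(x) = sum_{n>=2} n(n-1) a_n x^(n-2).
Substitute into P(x) y'' + Q(x) y' + R(x) y = 0 with P(x) = 1, Q(x) = 0, R(x) = 5, and match powers of x.
Initial conditions: a_0 = -1, a_1 = -1.
Setting the coefficient of each power of x to zero and solving order by order (substituting the coefficients already found):
  x^0: 2 a_2 + 5 a_0 = 0  ->  2 a_2 = -5 a_0 = 5  ->  a_2 = 5/2
  x^1: 6 a_3 + 5 a_1 = 0  ->  6 a_3 = -5 a_1 = 5  ->  a_3 = 5/6
  x^2: 12 a_4 + 5 a_2 = 0  ->  12 a_4 = -5 a_2 = -25/2  ->  a_4 = -25/24
Truncated series: y(x) = -1 - x + (5/2) x^2 + (5/6) x^3 - (25/24) x^4 + O(x^5).

a_0 = -1; a_1 = -1; a_2 = 5/2; a_3 = 5/6; a_4 = -25/24


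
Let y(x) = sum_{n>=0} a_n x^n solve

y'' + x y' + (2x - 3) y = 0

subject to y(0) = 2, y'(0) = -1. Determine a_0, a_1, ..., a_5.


Ansatz: y(x) = sum_{n>=0} a_n x^n, so y'(x) = sum_{n>=1} n a_n x^(n-1) and y''(x) = sum_{n>=2} n(n-1) a_n x^(n-2).
Substitute into P(x) y'' + Q(x) y' + R(x) y = 0 with P(x) = 1, Q(x) = x, R(x) = 2x - 3, and match powers of x.
Initial conditions: a_0 = 2, a_1 = -1.
Setting the coefficient of each power of x to zero and solving order by order (substituting the coefficients already found):
  x^0: 2 a_2 - 3 a_0 = 0  ->  2 a_2 = 3 a_0 = 6  ->  a_2 = 3
  x^1: 6 a_3 - 2 a_1 + 2 a_0 = 0  ->  6 a_3 = 2 a_1 - 2 a_0 = -6  ->  a_3 = -1
  x^2: 12 a_4 - a_2 + 2 a_1 = 0  ->  12 a_4 = a_2 - 2 a_1 = 5  ->  a_4 = 5/12
  x^3: 20 a_5 + 2 a_2 = 0  ->  20 a_5 = -2 a_2 = -6  ->  a_5 = -3/10
Truncated series: y(x) = 2 - x + 3 x^2 - x^3 + (5/12) x^4 - (3/10) x^5 + O(x^6).

a_0 = 2; a_1 = -1; a_2 = 3; a_3 = -1; a_4 = 5/12; a_5 = -3/10


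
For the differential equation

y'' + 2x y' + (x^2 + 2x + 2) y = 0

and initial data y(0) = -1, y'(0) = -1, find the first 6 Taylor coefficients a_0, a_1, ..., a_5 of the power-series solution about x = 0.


Ansatz: y(x) = sum_{n>=0} a_n x^n, so y'(x) = sum_{n>=1} n a_n x^(n-1) and y''(x) = sum_{n>=2} n(n-1) a_n x^(n-2).
Substitute into P(x) y'' + Q(x) y' + R(x) y = 0 with P(x) = 1, Q(x) = 2x, R(x) = x^2 + 2x + 2, and match powers of x.
Initial conditions: a_0 = -1, a_1 = -1.
Setting the coefficient of each power of x to zero and solving order by order (substituting the coefficients already found):
  x^0: 2 a_2 + 2 a_0 = 0  ->  2 a_2 = -2 a_0 = 2  ->  a_2 = 1
  x^1: 6 a_3 + 4 a_1 + 2 a_0 = 0  ->  6 a_3 = -4 a_1 - 2 a_0 = 6  ->  a_3 = 1
  x^2: 12 a_4 + 6 a_2 + 2 a_1 + a_0 = 0  ->  12 a_4 = -6 a_2 - 2 a_1 - a_0 = -3  ->  a_4 = -1/4
  x^3: 20 a_5 + 8 a_3 + 2 a_2 + a_1 = 0  ->  20 a_5 = -8 a_3 - 2 a_2 - a_1 = -9  ->  a_5 = -9/20
Truncated series: y(x) = -1 - x + x^2 + x^3 - (1/4) x^4 - (9/20) x^5 + O(x^6).

a_0 = -1; a_1 = -1; a_2 = 1; a_3 = 1; a_4 = -1/4; a_5 = -9/20


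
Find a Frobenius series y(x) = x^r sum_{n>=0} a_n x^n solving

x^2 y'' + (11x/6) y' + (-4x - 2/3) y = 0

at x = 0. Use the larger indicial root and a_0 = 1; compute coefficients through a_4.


Write in Frobenius form y'' + (p(x)/x) y' + (q(x)/x^2) y = 0:
  p(x) = 11/6,  q(x) = -4x - 2/3.
Indicial equation: r(r-1) + (11/6) r + (-2/3) = 0 -> roots r_1 = 1/2, r_2 = -4/3.
Take r = r_1 = 1/2. Let y(x) = x^r sum_{n>=0} a_n x^n with a_0 = 1.
Substitute y = x^r sum a_n x^n and match x^{r+n}. The recurrence is
  D(n) a_n - 4 a_{n-1} = 0,  where D(n) = (r+n)(r+n-1) + (11/6)(r+n) + (-2/3).
  a_n = 4 / D(n) * a_{n-1}.
Since the indicial polynomial factors as (r - r_1)(r - r_2), D(n) = (r_1 + n - r_1)(r_1 + n - r_2) = n(n + 11/6).
Evaluating step by step (a_0 = 1):
  n = 1: D(1) = 1(1 + 11/6) = 17/6; numerator = 4(1) = 4; a_1 = (4)/(17/6) = 24/17
  n = 2: D(2) = 2(2 + 11/6) = 23/3; numerator = 4(24/17) = 96/17; a_2 = (96/17)/(23/3) = 288/391
  n = 3: D(3) = 3(3 + 11/6) = 29/2; numerator = 4(288/391) = 1152/391; a_3 = (1152/391)/(29/2) = 2304/11339
  n = 4: D(4) = 4(4 + 11/6) = 70/3; numerator = 4(2304/11339) = 9216/11339; a_4 = (9216/11339)/(70/3) = 13824/396865

r = 1/2; a_0 = 1; a_1 = 24/17; a_2 = 288/391; a_3 = 2304/11339; a_4 = 13824/396865


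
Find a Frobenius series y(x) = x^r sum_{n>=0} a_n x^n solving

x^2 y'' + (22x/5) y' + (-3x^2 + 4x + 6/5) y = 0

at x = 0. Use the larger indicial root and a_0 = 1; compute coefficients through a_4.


Write in Frobenius form y'' + (p(x)/x) y' + (q(x)/x^2) y = 0:
  p(x) = 22/5,  q(x) = -3x^2 + 4x + 6/5.
Indicial equation: r(r-1) + (22/5) r + (6/5) = 0 -> roots r_1 = -2/5, r_2 = -3.
Take r = r_1 = -2/5. Let y(x) = x^r sum_{n>=0} a_n x^n with a_0 = 1.
Substitute y = x^r sum a_n x^n and match x^{r+n}. The recurrence is
  D(n) a_n + 4 a_{n-1} - 3 a_{n-2} = 0,  where D(n) = (r+n)(r+n-1) + (22/5)(r+n) + (6/5).
  a_n = [-4 a_{n-1} + 3 a_{n-2}] / D(n).
Since the indicial polynomial factors as (r - r_1)(r - r_2), D(n) = (r_1 + n - r_1)(r_1 + n - r_2) = n(n + 13/5).
Evaluating step by step (a_0 = 1):
  n = 1: D(1) = 1(1 + 13/5) = 18/5; numerator = -4(1) = -4; a_1 = (-4)/(18/5) = -10/9
  n = 2: D(2) = 2(2 + 13/5) = 46/5; numerator = -4(-10/9) + 3(1) = 67/9; a_2 = (67/9)/(46/5) = 335/414
  n = 3: D(3) = 3(3 + 13/5) = 84/5; numerator = -4(335/414) + 3(-10/9) = -1360/207; a_3 = (-1360/207)/(84/5) = -1700/4347
  n = 4: D(4) = 4(4 + 13/5) = 132/5; numerator = -4(-1700/4347) + 3(335/414) = 34705/8694; a_4 = (34705/8694)/(132/5) = 15775/104328

r = -2/5; a_0 = 1; a_1 = -10/9; a_2 = 335/414; a_3 = -1700/4347; a_4 = 15775/104328


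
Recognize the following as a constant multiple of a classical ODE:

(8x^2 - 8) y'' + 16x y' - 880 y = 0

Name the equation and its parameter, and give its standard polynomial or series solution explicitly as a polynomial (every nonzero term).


All three coefficients share the factor -8; dividing through by -8 gives  (1 - x^2) y'' - 2x y' + 110 y = 0.
This matches the Legendre equation (1 - x^2) y'' - 2x y' + n(n+1) y = 0 (note the -2x y' term) with n(n+1) = 110, so n = 10; the polynomial solution is P_10(x).
With y = sum_k a_k x^k, matching x^k gives (k+2)(k+1) a_{k+2} = [k(k+1) - n(n+1)] a_k = (k - 10)(k + 11) a_k. The right side vanishes at k = 10, so the series with the parity of 10 terminates at degree 10.
Standard normalization (P_n(1) = 1): leading coefficient (2n)!/(2^n (n!)^2) = 2432902008176640000/(1024*13168189440000) = 46189/256, so a_10 = 46189/256. Work downward with a_k = (k+1)(k+2) a_{k+2} / ((k - 10)(k + 11)):
  a_8 = (9)(10)(46189/256) / ((8 - 10)(8 + 11)) = (2078505/128)/(-38) = -109395/256
  a_6 = (7)(8)(-109395/256) / ((6 - 10)(6 + 11)) = (-765765/32)/(-68) = 45045/128
  a_4 = (5)(6)(45045/128) / ((4 - 10)(4 + 11)) = (675675/64)/(-90) = -15015/128
  a_2 = (3)(4)(-15015/128) / ((2 - 10)(2 + 11)) = (-45045/32)/(-104) = 3465/256
  a_0 = (1)(2)(3465/256) / ((0 - 10)(0 + 11)) = (3465/128)/(-110) = -63/256
Hence P_10(x) = 46189 x^10/256 - 109395 x^8/256 + 45045 x^6/128 - 15015 x^4/128 + 3465 x^2/256 - 63/256.

P_10(x); series = 46189 x^10/256 - 109395 x^8/256 + 45045 x^6/128 - 15015 x^4/128 + 3465 x^2/256 - 63/256


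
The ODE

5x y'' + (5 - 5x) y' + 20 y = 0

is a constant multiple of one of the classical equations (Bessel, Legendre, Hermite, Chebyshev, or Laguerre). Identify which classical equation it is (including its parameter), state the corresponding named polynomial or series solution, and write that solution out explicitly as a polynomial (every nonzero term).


All three coefficients share the factor 5; dividing through by 5 gives  x y'' + (1 - x) y' + 4 y = 0.
This matches the Laguerre equation x y'' + (1 - x) y' + n y = 0 with n = 4; the polynomial solution is L_4(x).
With y = sum_k a_k x^k, matching x^k gives (k+1)k a_{k+1} + (k+1) a_{k+1} - k a_k + n a_k = 0, i.e. (k+1)^2 a_{k+1} = (k - n) a_k = (k - 4) a_k. The right side vanishes at k = 4, so the series terminates at degree 4.
Standard normalization L_n(0) = 1 gives a_0 = 1. Work upward with a_{k+1} = (k - 4) a_k / (k+1)^2:
  a_1 = (0 - 4)(1) / 1^2 = -4/1 = -4
  a_2 = (1 - 4)(-4) / 2^2 = 12/4 = 3
  a_3 = (2 - 4)(3) / 3^2 = -6/9 = -2/3
  a_4 = (3 - 4)(-2/3) / 4^2 = (2/3)/16 = 1/24
Hence L_4(x) = x^4/24 - 2 x^3/3 + 3 x^2 - 4 x + 1.

L_4(x); series = x^4/24 - 2 x^3/3 + 3 x^2 - 4 x + 1


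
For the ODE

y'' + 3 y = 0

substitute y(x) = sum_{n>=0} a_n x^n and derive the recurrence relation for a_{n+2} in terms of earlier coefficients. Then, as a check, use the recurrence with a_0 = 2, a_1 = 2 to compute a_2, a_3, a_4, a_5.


Substitute y = sum_n a_n x^n into y'' + (const) y = 0.
y''(x) = sum_{n>=0} (n+2)(n+1) a_{n+2} x^n.
The ODE becomes sum_n [(n+2)(n+1) a_{n+2} + 3 a_n] x^n = 0.
Setting each coefficient to zero gives the recurrence:
  (n+2)(n+1) a_{n+2} + 3 a_n = 0,
  a_{n+2} = -3 / ((n+1)(n+2)) a_n.

Check with a_0 = 2, a_1 = 2 (apply the recurrence for n = 0, 1, 2, 3): a_0 = 2, a_1 = 2, a_2 = -3, a_3 = -1, a_4 = 3/4, a_5 = 3/20.

a_{n+2} = -3/((n+1)(n+2)) * a_n; check: a_0 = 2, a_1 = 2, a_2 = -3, a_3 = -1, a_4 = 3/4, a_5 = 3/20


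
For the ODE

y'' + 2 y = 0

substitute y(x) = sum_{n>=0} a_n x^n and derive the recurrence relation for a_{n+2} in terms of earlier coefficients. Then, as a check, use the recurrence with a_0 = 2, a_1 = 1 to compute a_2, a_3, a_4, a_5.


Substitute y = sum_n a_n x^n into y'' + (const) y = 0.
y''(x) = sum_{n>=0} (n+2)(n+1) a_{n+2} x^n.
The ODE becomes sum_n [(n+2)(n+1) a_{n+2} + 2 a_n] x^n = 0.
Setting each coefficient to zero gives the recurrence:
  (n+2)(n+1) a_{n+2} + 2 a_n = 0,
  a_{n+2} = -2 / ((n+1)(n+2)) a_n.

Check with a_0 = 2, a_1 = 1 (apply the recurrence for n = 0, 1, 2, 3): a_0 = 2, a_1 = 1, a_2 = -2, a_3 = -1/3, a_4 = 1/3, a_5 = 1/30.

a_{n+2} = -2/((n+1)(n+2)) * a_n; check: a_0 = 2, a_1 = 1, a_2 = -2, a_3 = -1/3, a_4 = 1/3, a_5 = 1/30


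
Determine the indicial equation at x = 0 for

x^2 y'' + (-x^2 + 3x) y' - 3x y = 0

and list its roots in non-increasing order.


Divide by x^2 to reach normal form y'' + P_1(x) y' + P_2(x) y = 0 with P_1(x) = -1 + 3/x and P_2(x) = -3/x.
x = 0 is a singular point because the y'-coefficient -1 + 3/x has a pole at x = 0 and the y-coefficient -3/x has a pole at x = 0.
It is a regular singular point because x P_1(x) = p(x) = 3 - x and x^2 P_2(x) = q(x) = -3x are polynomials, hence analytic at x = 0.
p(0) = 3,  q(0) = 0.
Indicial equation: r(r-1) + p(0) r + q(0) = 0, i.e. r^2 + (p(0) - 1) r + q(0) = 0, i.e. r^2 + 2 r = 0.
Discriminant: (2)^2 - 4(0) = 4, so r = (-2 ± 2)/2.
Solving: r_1 = 0, r_2 = -2.

indicial: r^2 + 2 r = 0; roots r_1 = 0, r_2 = -2


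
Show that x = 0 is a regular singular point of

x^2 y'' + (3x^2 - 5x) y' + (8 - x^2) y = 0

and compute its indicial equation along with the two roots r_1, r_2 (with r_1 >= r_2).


Divide by x^2 to reach normal form y'' + P_1(x) y' + P_2(x) y = 0 with P_1(x) = 3 - 5/x and P_2(x) = -1 + 8/x^2.
x = 0 is a singular point because the y'-coefficient 3 - 5/x has a pole at x = 0 and the y-coefficient -1 + 8/x^2 has a pole at x = 0.
It is a regular singular point because x P_1(x) = p(x) = 3x - 5 and x^2 P_2(x) = q(x) = 8 - x^2 are polynomials, hence analytic at x = 0.
p(0) = -5,  q(0) = 8.
Indicial equation: r(r-1) + p(0) r + q(0) = 0, i.e. r^2 + (p(0) - 1) r + q(0) = 0, i.e. r^2 - 6 r + 8 = 0.
Discriminant: (-6)^2 - 4(8) = 4, so r = (6 ± 2)/2.
Solving: r_1 = 4, r_2 = 2.

indicial: r^2 - 6 r + 8 = 0; roots r_1 = 4, r_2 = 2


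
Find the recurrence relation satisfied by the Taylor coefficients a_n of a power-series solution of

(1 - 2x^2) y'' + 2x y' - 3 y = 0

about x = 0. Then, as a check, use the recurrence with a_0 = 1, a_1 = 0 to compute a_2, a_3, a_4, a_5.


Substitute y = sum_n a_n x^n.
(1 - 2 x^2) y'' contributes (n+2)(n+1) a_{n+2} - 2 n(n-1) a_n at x^n.
2 x y'(x) contributes 2 n a_n at x^n.
-3 y(x) contributes -3 a_n at x^n.
Matching x^n: (n+2)(n+1) a_{n+2} + (-2 n(n-1) + 2 n - 3) a_n = 0.
Thus a_{n+2} = (2 n(n-1) - 2 n + 3) / ((n+1)(n+2)) * a_n.

Check with a_0 = 1, a_1 = 0 (apply the recurrence for n = 0, 1, 2, 3): a_0 = 1, a_1 = 0, a_2 = 3/2, a_3 = 0, a_4 = 3/8, a_5 = 0.

a_(n+2) = (2 n(n-1) - 2 n + 3) / ((n+1)(n+2)) * a_n; check: a_0 = 1, a_1 = 0, a_2 = 3/2, a_3 = 0, a_4 = 3/8, a_5 = 0


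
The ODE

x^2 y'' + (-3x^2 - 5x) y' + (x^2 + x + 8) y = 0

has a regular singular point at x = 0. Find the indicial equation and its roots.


Divide by x^2 to reach normal form y'' + P_1(x) y' + P_2(x) y = 0 with P_1(x) = -3 - 5/x and P_2(x) = 1 + 1/x + 8/x^2.
x = 0 is a singular point because the y'-coefficient -3 - 5/x has a pole at x = 0 and the y-coefficient 1 + 1/x + 8/x^2 has a pole at x = 0.
It is a regular singular point because x P_1(x) = p(x) = -3x - 5 and x^2 P_2(x) = q(x) = x^2 + x + 8 are polynomials, hence analytic at x = 0.
p(0) = -5,  q(0) = 8.
Indicial equation: r(r-1) + p(0) r + q(0) = 0, i.e. r^2 + (p(0) - 1) r + q(0) = 0, i.e. r^2 - 6 r + 8 = 0.
Discriminant: (-6)^2 - 4(8) = 4, so r = (6 ± 2)/2.
Solving: r_1 = 4, r_2 = 2.

indicial: r^2 - 6 r + 8 = 0; roots r_1 = 4, r_2 = 2


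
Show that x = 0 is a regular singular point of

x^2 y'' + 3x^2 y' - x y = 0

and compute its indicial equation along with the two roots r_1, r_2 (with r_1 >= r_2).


Divide by x^2 to reach normal form y'' + P_1(x) y' + P_2(x) y = 0 with P_1(x) = 3 and P_2(x) = -1/x.
x = 0 is a singular point because the y-coefficient -1/x has a pole at x = 0.
It is a regular singular point because x P_1(x) = p(x) = 3x and x^2 P_2(x) = q(x) = -x are polynomials, hence analytic at x = 0.
p(0) = 0,  q(0) = 0.
Indicial equation: r(r-1) + p(0) r + q(0) = 0, i.e. r^2 + (p(0) - 1) r + q(0) = 0, i.e. r^2 - 1 r = 0.
Discriminant: (-1)^2 - 4(0) = 1, so r = (1 ± 1)/2.
Solving: r_1 = 1, r_2 = 0.

indicial: r^2 - 1 r = 0; roots r_1 = 1, r_2 = 0


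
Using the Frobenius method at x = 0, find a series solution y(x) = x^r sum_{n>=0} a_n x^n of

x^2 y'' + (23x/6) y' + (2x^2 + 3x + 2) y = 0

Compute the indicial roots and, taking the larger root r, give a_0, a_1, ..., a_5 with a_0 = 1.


Write in Frobenius form y'' + (p(x)/x) y' + (q(x)/x^2) y = 0:
  p(x) = 23/6,  q(x) = 2x^2 + 3x + 2.
Indicial equation: r(r-1) + (23/6) r + (2) = 0 -> roots r_1 = -4/3, r_2 = -3/2.
Take r = r_1 = -4/3. Let y(x) = x^r sum_{n>=0} a_n x^n with a_0 = 1.
Substitute y = x^r sum a_n x^n and match x^{r+n}. The recurrence is
  D(n) a_n + 3 a_{n-1} + 2 a_{n-2} = 0,  where D(n) = (r+n)(r+n-1) + (23/6)(r+n) + (2).
  a_n = [-3 a_{n-1} - 2 a_{n-2}] / D(n).
Since the indicial polynomial factors as (r - r_1)(r - r_2), D(n) = (r_1 + n - r_1)(r_1 + n - r_2) = n(n + 1/6).
Evaluating step by step (a_0 = 1):
  n = 1: D(1) = 1(1 + 1/6) = 7/6; numerator = -3(1) = -3; a_1 = (-3)/(7/6) = -18/7
  n = 2: D(2) = 2(2 + 1/6) = 13/3; numerator = -3(-18/7) - 2(1) = 40/7; a_2 = (40/7)/(13/3) = 120/91
  n = 3: D(3) = 3(3 + 1/6) = 19/2; numerator = -3(120/91) - 2(-18/7) = 108/91; a_3 = (108/91)/(19/2) = 216/1729
  n = 4: D(4) = 4(4 + 1/6) = 50/3; numerator = -3(216/1729) - 2(120/91) = -744/247; a_4 = (-744/247)/(50/3) = -1116/6175
  n = 5: D(5) = 5(5 + 1/6) = 155/6; numerator = -3(-1116/6175) - 2(216/1729) = 972/3325; a_5 = (972/3325)/(155/6) = 5832/515375

r = -4/3; a_0 = 1; a_1 = -18/7; a_2 = 120/91; a_3 = 216/1729; a_4 = -1116/6175; a_5 = 5832/515375


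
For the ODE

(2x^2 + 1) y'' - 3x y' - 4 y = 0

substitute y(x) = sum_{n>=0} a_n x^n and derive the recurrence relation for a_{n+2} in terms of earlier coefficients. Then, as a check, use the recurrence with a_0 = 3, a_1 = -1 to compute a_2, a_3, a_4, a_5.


Substitute y = sum_n a_n x^n.
(1 + 2 x^2) y'' contributes (n+2)(n+1) a_{n+2} + 2 n(n-1) a_n at x^n.
-3 x y'(x) contributes -3 n a_n at x^n.
-4 y(x) contributes -4 a_n at x^n.
Matching x^n: (n+2)(n+1) a_{n+2} + (2 n(n-1) - 3 n - 4) a_n = 0.
Thus a_{n+2} = (-2 n(n-1) + 3 n + 4) / ((n+1)(n+2)) * a_n.

Check with a_0 = 3, a_1 = -1 (apply the recurrence for n = 0, 1, 2, 3): a_0 = 3, a_1 = -1, a_2 = 6, a_3 = -7/6, a_4 = 3, a_5 = -7/120.

a_(n+2) = (-2 n(n-1) + 3 n + 4) / ((n+1)(n+2)) * a_n; check: a_0 = 3, a_1 = -1, a_2 = 6, a_3 = -7/6, a_4 = 3, a_5 = -7/120


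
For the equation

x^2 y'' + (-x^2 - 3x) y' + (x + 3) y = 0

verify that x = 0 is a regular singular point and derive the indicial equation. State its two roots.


Divide by x^2 to reach normal form y'' + P_1(x) y' + P_2(x) y = 0 with P_1(x) = -1 - 3/x and P_2(x) = 1/x + 3/x^2.
x = 0 is a singular point because the y'-coefficient -1 - 3/x has a pole at x = 0 and the y-coefficient 1/x + 3/x^2 has a pole at x = 0.
It is a regular singular point because x P_1(x) = p(x) = -x - 3 and x^2 P_2(x) = q(x) = x + 3 are polynomials, hence analytic at x = 0.
p(0) = -3,  q(0) = 3.
Indicial equation: r(r-1) + p(0) r + q(0) = 0, i.e. r^2 + (p(0) - 1) r + q(0) = 0, i.e. r^2 - 4 r + 3 = 0.
Discriminant: (-4)^2 - 4(3) = 4, so r = (4 ± 2)/2.
Solving: r_1 = 3, r_2 = 1.

indicial: r^2 - 4 r + 3 = 0; roots r_1 = 3, r_2 = 1


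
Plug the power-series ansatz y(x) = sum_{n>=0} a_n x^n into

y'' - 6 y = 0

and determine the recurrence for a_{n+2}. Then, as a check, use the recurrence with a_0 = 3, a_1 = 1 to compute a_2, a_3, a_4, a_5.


Substitute y = sum_n a_n x^n into y'' + (const) y = 0.
y''(x) = sum_{n>=0} (n+2)(n+1) a_{n+2} x^n.
The ODE becomes sum_n [(n+2)(n+1) a_{n+2} - 6 a_n] x^n = 0.
Setting each coefficient to zero gives the recurrence:
  (n+2)(n+1) a_{n+2} - 6 a_n = 0,
  a_{n+2} = 6 / ((n+1)(n+2)) a_n.

Check with a_0 = 3, a_1 = 1 (apply the recurrence for n = 0, 1, 2, 3): a_0 = 3, a_1 = 1, a_2 = 9, a_3 = 1, a_4 = 9/2, a_5 = 3/10.

a_{n+2} = 6/((n+1)(n+2)) * a_n; check: a_0 = 3, a_1 = 1, a_2 = 9, a_3 = 1, a_4 = 9/2, a_5 = 3/10


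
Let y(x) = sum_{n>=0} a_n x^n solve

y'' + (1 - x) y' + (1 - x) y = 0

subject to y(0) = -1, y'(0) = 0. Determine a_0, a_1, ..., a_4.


Ansatz: y(x) = sum_{n>=0} a_n x^n, so y'(x) = sum_{n>=1} n a_n x^(n-1) and y''(x) = sum_{n>=2} n(n-1) a_n x^(n-2).
Substitute into P(x) y'' + Q(x) y' + R(x) y = 0 with P(x) = 1, Q(x) = 1 - x, R(x) = 1 - x, and match powers of x.
Initial conditions: a_0 = -1, a_1 = 0.
Setting the coefficient of each power of x to zero and solving order by order (substituting the coefficients already found):
  x^0: 2 a_2 + a_1 + a_0 = 0  ->  2 a_2 = -a_1 - a_0 = 1  ->  a_2 = 1/2
  x^1: 6 a_3 + 2 a_2 - a_0 = 0  ->  6 a_3 = -2 a_2 + a_0 = -2  ->  a_3 = -1/3
  x^2: 12 a_4 + 3 a_3 - a_2 - a_1 = 0  ->  12 a_4 = -3 a_3 + a_2 + a_1 = 3/2  ->  a_4 = 1/8
Truncated series: y(x) = -1 + (1/2) x^2 - (1/3) x^3 + (1/8) x^4 + O(x^5).

a_0 = -1; a_1 = 0; a_2 = 1/2; a_3 = -1/3; a_4 = 1/8


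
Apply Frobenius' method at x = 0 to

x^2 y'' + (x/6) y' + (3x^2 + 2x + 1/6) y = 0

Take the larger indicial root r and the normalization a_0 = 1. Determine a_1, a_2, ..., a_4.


Write in Frobenius form y'' + (p(x)/x) y' + (q(x)/x^2) y = 0:
  p(x) = 1/6,  q(x) = 3x^2 + 2x + 1/6.
Indicial equation: r(r-1) + (1/6) r + (1/6) = 0 -> roots r_1 = 1/2, r_2 = 1/3.
Take r = r_1 = 1/2. Let y(x) = x^r sum_{n>=0} a_n x^n with a_0 = 1.
Substitute y = x^r sum a_n x^n and match x^{r+n}. The recurrence is
  D(n) a_n + 2 a_{n-1} + 3 a_{n-2} = 0,  where D(n) = (r+n)(r+n-1) + (1/6)(r+n) + (1/6).
  a_n = [-2 a_{n-1} - 3 a_{n-2}] / D(n).
Since the indicial polynomial factors as (r - r_1)(r - r_2), D(n) = (r_1 + n - r_1)(r_1 + n - r_2) = n(n + 1/6).
Evaluating step by step (a_0 = 1):
  n = 1: D(1) = 1(1 + 1/6) = 7/6; numerator = -2(1) = -2; a_1 = (-2)/(7/6) = -12/7
  n = 2: D(2) = 2(2 + 1/6) = 13/3; numerator = -2(-12/7) - 3(1) = 3/7; a_2 = (3/7)/(13/3) = 9/91
  n = 3: D(3) = 3(3 + 1/6) = 19/2; numerator = -2(9/91) - 3(-12/7) = 450/91; a_3 = (450/91)/(19/2) = 900/1729
  n = 4: D(4) = 4(4 + 1/6) = 50/3; numerator = -2(900/1729) - 3(9/91) = -2313/1729; a_4 = (-2313/1729)/(50/3) = -6939/86450

r = 1/2; a_0 = 1; a_1 = -12/7; a_2 = 9/91; a_3 = 900/1729; a_4 = -6939/86450


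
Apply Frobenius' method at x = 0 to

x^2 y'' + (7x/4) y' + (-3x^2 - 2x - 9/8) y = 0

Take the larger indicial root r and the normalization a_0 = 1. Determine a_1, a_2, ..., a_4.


Write in Frobenius form y'' + (p(x)/x) y' + (q(x)/x^2) y = 0:
  p(x) = 7/4,  q(x) = -3x^2 - 2x - 9/8.
Indicial equation: r(r-1) + (7/4) r + (-9/8) = 0 -> roots r_1 = 3/4, r_2 = -3/2.
Take r = r_1 = 3/4. Let y(x) = x^r sum_{n>=0} a_n x^n with a_0 = 1.
Substitute y = x^r sum a_n x^n and match x^{r+n}. The recurrence is
  D(n) a_n - 2 a_{n-1} - 3 a_{n-2} = 0,  where D(n) = (r+n)(r+n-1) + (7/4)(r+n) + (-9/8).
  a_n = [2 a_{n-1} + 3 a_{n-2}] / D(n).
Since the indicial polynomial factors as (r - r_1)(r - r_2), D(n) = (r_1 + n - r_1)(r_1 + n - r_2) = n(n + 9/4).
Evaluating step by step (a_0 = 1):
  n = 1: D(1) = 1(1 + 9/4) = 13/4; numerator = 2(1) = 2; a_1 = (2)/(13/4) = 8/13
  n = 2: D(2) = 2(2 + 9/4) = 17/2; numerator = 2(8/13) + 3(1) = 55/13; a_2 = (55/13)/(17/2) = 110/221
  n = 3: D(3) = 3(3 + 9/4) = 63/4; numerator = 2(110/221) + 3(8/13) = 628/221; a_3 = (628/221)/(63/4) = 2512/13923
  n = 4: D(4) = 4(4 + 9/4) = 25; numerator = 2(2512/13923) + 3(110/221) = 25814/13923; a_4 = (25814/13923)/(25) = 25814/348075

r = 3/4; a_0 = 1; a_1 = 8/13; a_2 = 110/221; a_3 = 2512/13923; a_4 = 25814/348075


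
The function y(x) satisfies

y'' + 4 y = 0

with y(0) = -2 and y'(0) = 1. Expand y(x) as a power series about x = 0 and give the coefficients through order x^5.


Ansatz: y(x) = sum_{n>=0} a_n x^n, so y'(x) = sum_{n>=1} n a_n x^(n-1) and y''(x) = sum_{n>=2} n(n-1) a_n x^(n-2).
Substitute into P(x) y'' + Q(x) y' + R(x) y = 0 with P(x) = 1, Q(x) = 0, R(x) = 4, and match powers of x.
Initial conditions: a_0 = -2, a_1 = 1.
Setting the coefficient of each power of x to zero and solving order by order (substituting the coefficients already found):
  x^0: 2 a_2 + 4 a_0 = 0  ->  2 a_2 = -4 a_0 = 8  ->  a_2 = 4
  x^1: 6 a_3 + 4 a_1 = 0  ->  6 a_3 = -4 a_1 = -4  ->  a_3 = -2/3
  x^2: 12 a_4 + 4 a_2 = 0  ->  12 a_4 = -4 a_2 = -16  ->  a_4 = -4/3
  x^3: 20 a_5 + 4 a_3 = 0  ->  20 a_5 = -4 a_3 = 8/3  ->  a_5 = 2/15
Truncated series: y(x) = -2 + x + 4 x^2 - (2/3) x^3 - (4/3) x^4 + (2/15) x^5 + O(x^6).

a_0 = -2; a_1 = 1; a_2 = 4; a_3 = -2/3; a_4 = -4/3; a_5 = 2/15
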